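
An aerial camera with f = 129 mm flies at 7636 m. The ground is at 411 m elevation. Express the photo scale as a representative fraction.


scale = f / (H - h) = 129 mm / 7225 m = 129 / 7225000 = 1:56008

1:56008


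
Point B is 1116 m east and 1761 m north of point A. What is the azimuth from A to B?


az = atan2(1116, 1761) = 32.4 deg
adjusted to 0-360: 32.4 degrees

32.4 degrees


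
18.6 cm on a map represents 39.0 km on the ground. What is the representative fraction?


ground = 39.0 km = 3900000 cm; RF denominator = ground / map = 3900000 / 18.6 ≈ 209677; RF = 1:209677

1:209677


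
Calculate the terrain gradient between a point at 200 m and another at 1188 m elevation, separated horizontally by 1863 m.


gradient = (1188 - 200) / 1863 = 988 / 1863 = 0.5303

0.5303


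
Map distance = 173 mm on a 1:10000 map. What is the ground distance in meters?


ground = 173 mm * 10000 / 1000 = 1730.0 m

1730.0 m


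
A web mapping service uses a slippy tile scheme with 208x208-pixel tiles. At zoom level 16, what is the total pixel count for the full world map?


tiles per axis = 2^16 = 65536
total tiles = 65536^2 = 4294967296
pixels per axis = 65536 * 208 = 13631488
total pixels = 13631488^2 = 185817465094144

185817465094144 pixels


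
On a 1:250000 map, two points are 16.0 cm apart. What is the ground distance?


ground = 16.0 cm * 250000 / 100 = 40000.0 m = 40.0 km

40.0 km


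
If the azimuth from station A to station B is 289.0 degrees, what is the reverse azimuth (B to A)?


back azimuth = (289.0 + 180) mod 360 = 109.0 degrees

109.0 degrees


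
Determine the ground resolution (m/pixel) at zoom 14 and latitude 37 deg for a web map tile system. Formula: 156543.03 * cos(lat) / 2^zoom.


res = 156543.03 * cos(37) / 2^14 = 156543.03 * 0.79863551 / 16384 = 7.63 m/pixel

7.63 m/pixel


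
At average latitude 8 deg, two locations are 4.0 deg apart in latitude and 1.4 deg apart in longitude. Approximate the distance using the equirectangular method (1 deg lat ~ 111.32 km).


dlat_km = 4.0 * 111.32 = 445.28
dlon_km = 1.4 * 111.32 * cos(8) ≈ 154.331
dist = sqrt(445.28^2 + 154.331^2) ≈ 471.3 km

471.3 km


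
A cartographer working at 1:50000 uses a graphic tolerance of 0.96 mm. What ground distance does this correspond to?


ground = 0.96 mm * 50000 / 1000 = 48.0 m

48.0 m


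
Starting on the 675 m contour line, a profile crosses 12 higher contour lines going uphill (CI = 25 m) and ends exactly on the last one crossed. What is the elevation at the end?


elevation = 675 + 12 * 25 = 975 m

975 m


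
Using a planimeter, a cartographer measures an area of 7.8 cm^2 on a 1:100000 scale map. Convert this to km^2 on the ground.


ground_area = 7.8 * (100000/100)^2 = 7800000.0 m^2 = 7.8 km^2

7.8 km^2


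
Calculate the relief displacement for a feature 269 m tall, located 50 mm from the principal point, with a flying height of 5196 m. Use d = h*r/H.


d = h * r / H = 269 * 50 / 5196 = 2.59 mm

2.59 mm


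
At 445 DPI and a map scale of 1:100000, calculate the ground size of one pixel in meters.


pixel_cm = 2.54 / 445 ≈ 0.005708 cm
ground = pixel_cm * 100000 / 100 = 2.54 * 100000 / (445 * 100) = 254000 / 44500 ≈ 5.71 m

5.71 m


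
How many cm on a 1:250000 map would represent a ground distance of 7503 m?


map_cm = 7503 * 100 / 250000 = 3.0012 cm ≈ 3.0 cm

3.0 cm


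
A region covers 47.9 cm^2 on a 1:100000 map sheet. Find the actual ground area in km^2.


ground_area = 47.9 * (100000/100)^2 = 47900000.0 m^2 = 47.9 km^2

47.9 km^2


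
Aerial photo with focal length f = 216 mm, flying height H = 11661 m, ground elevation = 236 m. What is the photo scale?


scale = f / (H - h) = 216 mm / 11425 m = 216 / 11425000 = 1:52894

1:52894


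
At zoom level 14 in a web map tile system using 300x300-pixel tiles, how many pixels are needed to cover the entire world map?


tiles per axis = 2^14 = 16384
total tiles = 16384^2 = 268435456
pixels per axis = 16384 * 300 = 4915200
total pixels = 4915200^2 = 24159191040000

24159191040000 pixels


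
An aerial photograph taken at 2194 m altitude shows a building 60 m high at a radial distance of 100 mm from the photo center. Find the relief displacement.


d = h * r / H = 60 * 100 / 2194 = 2.73 mm

2.73 mm


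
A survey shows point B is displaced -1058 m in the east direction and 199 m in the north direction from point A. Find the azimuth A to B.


az = atan2(-1058, 199) = -79.3 deg
adjusted to 0-360: 280.7 degrees

280.7 degrees


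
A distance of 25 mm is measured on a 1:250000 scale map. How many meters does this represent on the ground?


ground = 25 mm * 250000 / 1000 = 6250.0 m

6250.0 m


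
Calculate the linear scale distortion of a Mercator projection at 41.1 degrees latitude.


SF = 1 / cos(41.1) = 1 / 0.753563 = 1.327

1.327


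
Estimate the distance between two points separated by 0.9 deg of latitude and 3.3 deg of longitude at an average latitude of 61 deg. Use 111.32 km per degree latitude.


dlat_km = 0.9 * 111.32 = 100.188
dlon_km = 3.3 * 111.32 * cos(61) ≈ 178.098
dist = sqrt(100.188^2 + 178.098^2) ≈ 204.3 km

204.3 km


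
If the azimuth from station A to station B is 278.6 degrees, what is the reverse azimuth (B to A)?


back azimuth = (278.6 + 180) mod 360 = 98.6 degrees

98.6 degrees


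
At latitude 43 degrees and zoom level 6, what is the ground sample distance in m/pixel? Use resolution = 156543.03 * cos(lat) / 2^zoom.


res = 156543.03 * cos(43) / 2^6 = 156543.03 * 0.7313537 / 64 = 1788.88 m/pixel

1788.88 m/pixel


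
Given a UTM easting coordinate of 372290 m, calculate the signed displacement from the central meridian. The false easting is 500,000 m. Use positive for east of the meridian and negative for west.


displacement = 372290 - 500000 = -127710 m

-127710 m


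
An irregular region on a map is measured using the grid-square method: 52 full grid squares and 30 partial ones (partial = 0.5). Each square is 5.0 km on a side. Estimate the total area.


effective squares = 52 + 30 * 0.5 = 67.0
area = 67.0 * 25.0 = 1675.0 km^2

1675.0 km^2


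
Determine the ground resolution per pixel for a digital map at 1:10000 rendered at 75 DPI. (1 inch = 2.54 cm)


pixel_cm = 2.54 / 75 ≈ 0.033867 cm
ground = pixel_cm * 10000 / 100 = 2.54 * 10000 / (75 * 100) = 25400 / 7500 ≈ 3.39 m

3.39 m


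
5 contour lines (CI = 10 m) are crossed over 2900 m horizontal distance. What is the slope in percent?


elevation change = 5 * 10 = 50 m
slope = 50 / 2900 * 100 = 1.7%

1.7%


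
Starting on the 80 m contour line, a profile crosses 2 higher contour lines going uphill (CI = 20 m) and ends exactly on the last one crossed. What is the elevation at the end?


elevation = 80 + 2 * 20 = 120 m

120 m


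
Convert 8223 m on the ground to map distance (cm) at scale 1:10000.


map_cm = 8223 * 100 / 10000 = 82.23 cm

82.23 cm


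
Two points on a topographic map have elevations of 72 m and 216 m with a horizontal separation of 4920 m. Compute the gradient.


gradient = (216 - 72) / 4920 = 144 / 4920 = 0.0293

0.0293


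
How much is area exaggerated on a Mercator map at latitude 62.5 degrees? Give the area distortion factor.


area_distortion = 1/cos^2(62.5) = 4.69

4.69


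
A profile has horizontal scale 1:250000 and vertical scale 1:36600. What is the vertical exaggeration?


VE = horizontal_scale / vertical_scale = 250000 / 36600 ≈ 6.8

6.8x


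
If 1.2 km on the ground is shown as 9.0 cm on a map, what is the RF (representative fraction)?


ground = 1.2 km = 120000 cm; RF denominator = ground / map = 120000 / 9.0 ≈ 13333; RF = 1:13333

1:13333


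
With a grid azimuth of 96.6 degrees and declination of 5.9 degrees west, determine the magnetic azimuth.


magnetic azimuth = grid azimuth - declination (east +ve)
mag_az = 96.6 - -5.9 = 102.5 degrees

102.5 degrees


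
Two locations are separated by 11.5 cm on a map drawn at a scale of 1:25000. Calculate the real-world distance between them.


ground = 11.5 cm * 25000 / 100 = 2875.0 m = 2.875 km

2.875 km


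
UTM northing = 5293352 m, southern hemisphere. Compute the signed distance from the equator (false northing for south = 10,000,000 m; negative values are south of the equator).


For southern: actual = 5293352 - 10000000 = -4706648 m

-4706648 m


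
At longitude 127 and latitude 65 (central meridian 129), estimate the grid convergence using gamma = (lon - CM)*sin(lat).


gamma = (127 - 129) * sin(65) = -2 * 0.906308 = -1.813 degrees

-1.813 degrees


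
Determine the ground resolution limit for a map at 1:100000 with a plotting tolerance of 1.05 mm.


ground = 1.05 mm * 100000 / 1000 = 105.0 m

105.0 m


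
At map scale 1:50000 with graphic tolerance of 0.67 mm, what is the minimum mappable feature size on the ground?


ground = 0.67 mm * 50000 / 1000 = 33.5 m

33.5 m


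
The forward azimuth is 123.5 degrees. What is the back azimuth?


back azimuth = (123.5 + 180) mod 360 = 303.5 degrees

303.5 degrees


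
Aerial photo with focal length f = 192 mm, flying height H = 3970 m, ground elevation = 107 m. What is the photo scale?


scale = f / (H - h) = 192 mm / 3863 m = 192 / 3863000 = 1:20120

1:20120


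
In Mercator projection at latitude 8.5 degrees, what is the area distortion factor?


area_distortion = 1/cos^2(8.5) = 1.022

1.022


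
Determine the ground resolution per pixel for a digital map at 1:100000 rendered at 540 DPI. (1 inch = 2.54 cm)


pixel_cm = 2.54 / 540 ≈ 0.004704 cm
ground = pixel_cm * 100000 / 100 = 2.54 * 100000 / (540 * 100) = 254000 / 54000 ≈ 4.7 m

4.7 m


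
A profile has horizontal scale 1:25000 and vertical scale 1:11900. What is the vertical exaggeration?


VE = horizontal_scale / vertical_scale = 25000 / 11900 ≈ 2.1

2.1x


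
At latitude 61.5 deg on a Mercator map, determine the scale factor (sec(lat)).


SF = 1 / cos(61.5) = 1 / 0.477159 = 2.096

2.096


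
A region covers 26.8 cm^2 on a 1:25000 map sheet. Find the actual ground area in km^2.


ground_area = 26.8 * (25000/100)^2 = 1675000.0 m^2 = 1.675 km^2

1.675 km^2


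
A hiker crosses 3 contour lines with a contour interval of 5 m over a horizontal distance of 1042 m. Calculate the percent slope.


elevation change = 3 * 5 = 15 m
slope = 15 / 1042 * 100 = 1.4%

1.4%


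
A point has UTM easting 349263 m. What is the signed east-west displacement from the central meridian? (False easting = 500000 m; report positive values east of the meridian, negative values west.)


displacement = 349263 - 500000 = -150737 m

-150737 m


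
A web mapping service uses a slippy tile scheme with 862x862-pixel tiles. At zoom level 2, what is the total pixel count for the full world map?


tiles per axis = 2^2 = 4
total tiles = 4^2 = 16
pixels per axis = 4 * 862 = 3448
total pixels = 3448^2 = 11888704

11888704 pixels


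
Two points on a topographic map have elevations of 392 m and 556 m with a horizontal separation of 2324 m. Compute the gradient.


gradient = (556 - 392) / 2324 = 164 / 2324 = 0.0706

0.0706


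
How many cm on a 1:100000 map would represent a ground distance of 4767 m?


map_cm = 4767 * 100 / 100000 = 4.767 cm ≈ 4.77 cm

4.77 cm


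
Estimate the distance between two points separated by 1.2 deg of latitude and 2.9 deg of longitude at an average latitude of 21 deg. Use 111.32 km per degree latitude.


dlat_km = 1.2 * 111.32 = 133.584
dlon_km = 2.9 * 111.32 * cos(21) ≈ 301.386
dist = sqrt(133.584^2 + 301.386^2) ≈ 329.7 km

329.7 km


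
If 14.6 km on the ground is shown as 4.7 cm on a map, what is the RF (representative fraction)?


ground = 14.6 km = 1460000 cm; RF denominator = ground / map = 1460000 / 4.7 ≈ 310638; RF = 1:310638

1:310638


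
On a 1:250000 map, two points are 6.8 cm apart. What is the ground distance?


ground = 6.8 cm * 250000 / 100 = 17000.0 m = 17.0 km

17.0 km


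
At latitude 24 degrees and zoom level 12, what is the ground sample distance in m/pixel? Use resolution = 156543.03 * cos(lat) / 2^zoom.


res = 156543.03 * cos(24) / 2^12 = 156543.03 * 0.91354546 / 4096 = 34.91 m/pixel

34.91 m/pixel


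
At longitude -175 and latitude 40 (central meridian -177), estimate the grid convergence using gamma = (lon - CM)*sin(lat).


gamma = (-175 - -177) * sin(40) = 2 * 0.642788 = 1.286 degrees

1.286 degrees


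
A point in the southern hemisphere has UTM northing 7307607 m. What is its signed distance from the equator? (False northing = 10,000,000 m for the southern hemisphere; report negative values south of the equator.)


For southern: actual = 7307607 - 10000000 = -2692393 m

-2692393 m


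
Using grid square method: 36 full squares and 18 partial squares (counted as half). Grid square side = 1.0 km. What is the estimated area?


effective squares = 36 + 18 * 0.5 = 45.0
area = 45.0 * 1.0 = 45.0 km^2

45.0 km^2


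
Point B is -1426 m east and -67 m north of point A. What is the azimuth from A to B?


az = atan2(-1426, -67) = -92.7 deg
adjusted to 0-360: 267.3 degrees

267.3 degrees


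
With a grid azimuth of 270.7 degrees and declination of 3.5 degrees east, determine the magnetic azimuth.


magnetic azimuth = grid azimuth - declination (east +ve)
mag_az = 270.7 - 3.5 = 267.2 degrees

267.2 degrees


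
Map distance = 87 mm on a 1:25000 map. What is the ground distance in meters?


ground = 87 mm * 25000 / 1000 = 2175.0 m

2175.0 m


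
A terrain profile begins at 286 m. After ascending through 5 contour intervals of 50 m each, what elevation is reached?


elevation = 286 + 5 * 50 = 536 m

536 m


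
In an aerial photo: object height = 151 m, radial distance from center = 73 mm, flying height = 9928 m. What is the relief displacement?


d = h * r / H = 151 * 73 / 9928 = 1.11 mm

1.11 mm


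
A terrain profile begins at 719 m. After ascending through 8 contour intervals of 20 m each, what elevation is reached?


elevation = 719 + 8 * 20 = 879 m

879 m


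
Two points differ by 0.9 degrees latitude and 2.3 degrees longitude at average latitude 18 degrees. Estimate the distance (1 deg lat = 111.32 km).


dlat_km = 0.9 * 111.32 = 100.188
dlon_km = 2.3 * 111.32 * cos(18) ≈ 243.505
dist = sqrt(100.188^2 + 243.505^2) ≈ 263.3 km

263.3 km


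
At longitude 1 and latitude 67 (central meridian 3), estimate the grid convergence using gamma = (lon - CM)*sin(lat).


gamma = (1 - 3) * sin(67) = -2 * 0.920505 = -1.841 degrees

-1.841 degrees


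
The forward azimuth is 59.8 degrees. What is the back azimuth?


back azimuth = (59.8 + 180) mod 360 = 239.8 degrees

239.8 degrees


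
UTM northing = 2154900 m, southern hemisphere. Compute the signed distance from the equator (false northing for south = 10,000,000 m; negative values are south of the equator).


For southern: actual = 2154900 - 10000000 = -7845100 m

-7845100 m


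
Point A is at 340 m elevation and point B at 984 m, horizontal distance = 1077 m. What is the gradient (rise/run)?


gradient = (984 - 340) / 1077 = 644 / 1077 = 0.598

0.598


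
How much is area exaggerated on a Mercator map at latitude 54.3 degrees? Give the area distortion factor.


area_distortion = 1/cos^2(54.3) = 2.937

2.937


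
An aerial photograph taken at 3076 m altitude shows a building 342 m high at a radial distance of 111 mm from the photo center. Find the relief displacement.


d = h * r / H = 342 * 111 / 3076 = 12.34 mm

12.34 mm


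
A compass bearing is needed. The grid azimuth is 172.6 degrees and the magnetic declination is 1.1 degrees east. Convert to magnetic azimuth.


magnetic azimuth = grid azimuth - declination (east +ve)
mag_az = 172.6 - 1.1 = 171.5 degrees

171.5 degrees


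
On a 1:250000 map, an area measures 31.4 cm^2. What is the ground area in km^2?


ground_area = 31.4 * (250000/100)^2 = 196250000.0 m^2 = 196.25 km^2

196.25 km^2


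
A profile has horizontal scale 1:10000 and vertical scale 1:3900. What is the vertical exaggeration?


VE = horizontal_scale / vertical_scale = 10000 / 3900 ≈ 2.6

2.6x


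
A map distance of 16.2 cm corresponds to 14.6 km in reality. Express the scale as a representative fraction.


ground = 14.6 km = 1460000 cm; RF denominator = ground / map = 1460000 / 16.2 ≈ 90123; RF = 1:90123

1:90123


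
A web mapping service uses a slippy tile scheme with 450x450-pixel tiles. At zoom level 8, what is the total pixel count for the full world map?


tiles per axis = 2^8 = 256
total tiles = 256^2 = 65536
pixels per axis = 256 * 450 = 115200
total pixels = 115200^2 = 13271040000

13271040000 pixels


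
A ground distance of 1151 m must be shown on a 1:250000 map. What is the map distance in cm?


map_cm = 1151 * 100 / 250000 = 0.4604 cm ≈ 0.46 cm

0.46 cm


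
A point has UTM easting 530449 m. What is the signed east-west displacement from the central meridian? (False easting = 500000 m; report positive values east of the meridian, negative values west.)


displacement = 530449 - 500000 = 30449 m

30449 m


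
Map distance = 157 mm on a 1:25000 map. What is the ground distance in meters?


ground = 157 mm * 25000 / 1000 = 3925.0 m

3925.0 m


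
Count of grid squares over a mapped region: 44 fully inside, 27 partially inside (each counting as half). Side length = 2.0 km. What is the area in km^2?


effective squares = 44 + 27 * 0.5 = 57.5
area = 57.5 * 4.0 = 230.0 km^2

230.0 km^2


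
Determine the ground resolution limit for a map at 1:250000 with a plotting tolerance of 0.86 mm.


ground = 0.86 mm * 250000 / 1000 = 215.0 m

215.0 m


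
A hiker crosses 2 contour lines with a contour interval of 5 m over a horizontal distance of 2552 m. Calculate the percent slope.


elevation change = 2 * 5 = 10 m
slope = 10 / 2552 * 100 = 0.4%

0.4%


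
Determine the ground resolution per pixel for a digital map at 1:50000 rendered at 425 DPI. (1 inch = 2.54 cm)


pixel_cm = 2.54 / 425 ≈ 0.005976 cm
ground = pixel_cm * 50000 / 100 = 2.54 * 50000 / (425 * 100) = 127000 / 42500 ≈ 2.99 m

2.99 m


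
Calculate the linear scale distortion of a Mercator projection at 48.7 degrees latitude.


SF = 1 / cos(48.7) = 1 / 0.660002 = 1.515

1.515


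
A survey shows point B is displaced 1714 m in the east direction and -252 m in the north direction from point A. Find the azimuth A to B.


az = atan2(1714, -252) = 98.4 deg
adjusted to 0-360: 98.4 degrees

98.4 degrees


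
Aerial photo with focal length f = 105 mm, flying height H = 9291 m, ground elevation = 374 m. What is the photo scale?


scale = f / (H - h) = 105 mm / 8917 m = 105 / 8917000 = 1:84924

1:84924


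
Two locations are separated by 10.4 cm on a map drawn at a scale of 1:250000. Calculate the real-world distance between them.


ground = 10.4 cm * 250000 / 100 = 26000.0 m = 26.0 km

26.0 km


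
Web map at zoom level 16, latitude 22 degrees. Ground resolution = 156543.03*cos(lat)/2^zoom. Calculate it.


res = 156543.03 * cos(22) / 2^16 = 156543.03 * 0.92718385 / 65536 = 2.21 m/pixel

2.21 m/pixel


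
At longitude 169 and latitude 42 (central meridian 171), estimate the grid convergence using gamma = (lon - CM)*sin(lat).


gamma = (169 - 171) * sin(42) = -2 * 0.669131 = -1.338 degrees

-1.338 degrees


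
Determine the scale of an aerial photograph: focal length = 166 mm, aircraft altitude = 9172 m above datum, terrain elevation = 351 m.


scale = f / (H - h) = 166 mm / 8821 m = 166 / 8821000 = 1:53139

1:53139


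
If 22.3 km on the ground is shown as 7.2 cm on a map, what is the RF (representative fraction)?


ground = 22.3 km = 2230000 cm; RF denominator = ground / map = 2230000 / 7.2 ≈ 309722; RF = 1:309722

1:309722


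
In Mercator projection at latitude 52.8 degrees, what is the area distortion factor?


area_distortion = 1/cos^2(52.8) = 2.736

2.736


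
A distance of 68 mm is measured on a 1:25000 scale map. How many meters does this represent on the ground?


ground = 68 mm * 25000 / 1000 = 1700.0 m

1700.0 m


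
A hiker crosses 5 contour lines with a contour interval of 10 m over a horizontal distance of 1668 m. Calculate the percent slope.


elevation change = 5 * 10 = 50 m
slope = 50 / 1668 * 100 = 3.0%

3.0%


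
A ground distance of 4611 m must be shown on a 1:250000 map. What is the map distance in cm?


map_cm = 4611 * 100 / 250000 = 1.8444 cm ≈ 1.84 cm

1.84 cm


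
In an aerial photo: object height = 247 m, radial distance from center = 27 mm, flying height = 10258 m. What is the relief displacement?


d = h * r / H = 247 * 27 / 10258 = 0.65 mm

0.65 mm


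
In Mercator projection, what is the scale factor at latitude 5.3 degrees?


SF = 1 / cos(5.3) = 1 / 0.995725 = 1.004

1.004


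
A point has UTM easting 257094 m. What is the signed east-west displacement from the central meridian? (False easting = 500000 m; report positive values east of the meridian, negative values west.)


displacement = 257094 - 500000 = -242906 m

-242906 m


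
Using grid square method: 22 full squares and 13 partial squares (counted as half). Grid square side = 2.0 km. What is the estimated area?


effective squares = 22 + 13 * 0.5 = 28.5
area = 28.5 * 4.0 = 114.0 km^2

114.0 km^2


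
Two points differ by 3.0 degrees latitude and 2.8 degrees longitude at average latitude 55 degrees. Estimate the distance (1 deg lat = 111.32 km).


dlat_km = 3.0 * 111.32 = 333.96
dlon_km = 2.8 * 111.32 * cos(55) ≈ 178.781
dist = sqrt(333.96^2 + 178.781^2) ≈ 378.8 km

378.8 km


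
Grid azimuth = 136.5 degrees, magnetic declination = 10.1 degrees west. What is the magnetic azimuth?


magnetic azimuth = grid azimuth - declination (east +ve)
mag_az = 136.5 - -10.1 = 146.6 degrees

146.6 degrees


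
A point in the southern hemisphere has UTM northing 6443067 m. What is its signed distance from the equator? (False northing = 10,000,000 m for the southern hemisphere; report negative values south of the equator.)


For southern: actual = 6443067 - 10000000 = -3556933 m

-3556933 m


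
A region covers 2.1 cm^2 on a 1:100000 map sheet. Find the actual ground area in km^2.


ground_area = 2.1 * (100000/100)^2 = 2100000.0 m^2 = 2.1 km^2

2.1 km^2


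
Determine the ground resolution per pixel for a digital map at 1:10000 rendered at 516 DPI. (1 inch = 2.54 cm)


pixel_cm = 2.54 / 516 ≈ 0.004922 cm
ground = pixel_cm * 10000 / 100 = 2.54 * 10000 / (516 * 100) = 25400 / 51600 ≈ 0.49 m

0.49 m


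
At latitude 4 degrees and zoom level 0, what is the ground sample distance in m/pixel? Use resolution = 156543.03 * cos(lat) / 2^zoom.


res = 156543.03 * cos(4) / 2^0 = 156543.03 * 0.99756405 / 1 = 156161.7 m/pixel

156161.7 m/pixel


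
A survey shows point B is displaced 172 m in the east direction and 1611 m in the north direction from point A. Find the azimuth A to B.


az = atan2(172, 1611) = 6.1 deg
adjusted to 0-360: 6.1 degrees

6.1 degrees


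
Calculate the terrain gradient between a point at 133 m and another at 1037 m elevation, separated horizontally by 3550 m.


gradient = (1037 - 133) / 3550 = 904 / 3550 = 0.2546

0.2546


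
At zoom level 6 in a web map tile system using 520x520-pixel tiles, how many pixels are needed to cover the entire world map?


tiles per axis = 2^6 = 64
total tiles = 64^2 = 4096
pixels per axis = 64 * 520 = 33280
total pixels = 33280^2 = 1107558400

1107558400 pixels


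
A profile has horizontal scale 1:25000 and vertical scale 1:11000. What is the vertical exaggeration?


VE = horizontal_scale / vertical_scale = 25000 / 11000 ≈ 2.3

2.3x


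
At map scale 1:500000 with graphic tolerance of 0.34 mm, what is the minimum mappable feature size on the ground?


ground = 0.34 mm * 500000 / 1000 = 170.0 m

170.0 m


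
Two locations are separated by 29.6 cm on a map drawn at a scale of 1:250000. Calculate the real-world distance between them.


ground = 29.6 cm * 250000 / 100 = 74000.0 m = 74.0 km

74.0 km


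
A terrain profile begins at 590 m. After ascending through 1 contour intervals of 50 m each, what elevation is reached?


elevation = 590 + 1 * 50 = 640 m

640 m


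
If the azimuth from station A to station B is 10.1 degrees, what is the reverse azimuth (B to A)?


back azimuth = (10.1 + 180) mod 360 = 190.1 degrees

190.1 degrees


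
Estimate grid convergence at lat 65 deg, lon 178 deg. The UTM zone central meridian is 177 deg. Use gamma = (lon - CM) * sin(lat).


gamma = (178 - 177) * sin(65) = 1 * 0.906308 = 0.906 degrees

0.906 degrees


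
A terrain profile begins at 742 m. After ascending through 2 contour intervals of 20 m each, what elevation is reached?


elevation = 742 + 2 * 20 = 782 m

782 m


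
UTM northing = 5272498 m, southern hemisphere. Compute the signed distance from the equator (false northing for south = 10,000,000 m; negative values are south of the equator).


For southern: actual = 5272498 - 10000000 = -4727502 m

-4727502 m


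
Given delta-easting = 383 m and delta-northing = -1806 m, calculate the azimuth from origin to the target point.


az = atan2(383, -1806) = 168.0 deg
adjusted to 0-360: 168.0 degrees

168.0 degrees


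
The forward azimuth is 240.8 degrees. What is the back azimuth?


back azimuth = (240.8 + 180) mod 360 = 60.8 degrees

60.8 degrees


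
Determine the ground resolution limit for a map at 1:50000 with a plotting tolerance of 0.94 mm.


ground = 0.94 mm * 50000 / 1000 = 47.0 m

47.0 m


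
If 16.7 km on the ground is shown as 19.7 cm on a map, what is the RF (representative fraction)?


ground = 16.7 km = 1670000 cm; RF denominator = ground / map = 1670000 / 19.7 ≈ 84772; RF = 1:84772

1:84772


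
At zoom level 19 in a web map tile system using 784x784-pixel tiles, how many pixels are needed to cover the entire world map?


tiles per axis = 2^19 = 524288
total tiles = 524288^2 = 274877906944
pixels per axis = 524288 * 784 = 411041792
total pixels = 411041792^2 = 168955354770571264

168955354770571264 pixels


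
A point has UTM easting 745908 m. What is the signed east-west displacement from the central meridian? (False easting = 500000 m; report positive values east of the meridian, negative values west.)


displacement = 745908 - 500000 = 245908 m

245908 m


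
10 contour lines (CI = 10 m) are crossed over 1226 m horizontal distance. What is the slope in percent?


elevation change = 10 * 10 = 100 m
slope = 100 / 1226 * 100 = 8.2%

8.2%


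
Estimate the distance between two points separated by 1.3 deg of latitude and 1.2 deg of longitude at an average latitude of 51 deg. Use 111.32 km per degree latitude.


dlat_km = 1.3 * 111.32 = 144.716
dlon_km = 1.2 * 111.32 * cos(51) ≈ 84.067
dist = sqrt(144.716^2 + 84.067^2) ≈ 167.4 km

167.4 km


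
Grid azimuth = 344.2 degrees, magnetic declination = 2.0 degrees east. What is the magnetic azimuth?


magnetic azimuth = grid azimuth - declination (east +ve)
mag_az = 344.2 - 2.0 = 342.2 degrees

342.2 degrees


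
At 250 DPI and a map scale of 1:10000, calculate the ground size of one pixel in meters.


pixel_cm = 2.54 / 250 = 0.01016 cm
ground = pixel_cm * 10000 / 100 = 2.54 * 10000 / (250 * 100) = 25400 / 25000 ≈ 1.02 m

1.02 m


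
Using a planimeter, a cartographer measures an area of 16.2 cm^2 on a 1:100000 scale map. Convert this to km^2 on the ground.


ground_area = 16.2 * (100000/100)^2 = 16200000.0 m^2 = 16.2 km^2

16.2 km^2


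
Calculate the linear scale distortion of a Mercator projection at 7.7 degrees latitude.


SF = 1 / cos(7.7) = 1 / 0.990983 = 1.009

1.009


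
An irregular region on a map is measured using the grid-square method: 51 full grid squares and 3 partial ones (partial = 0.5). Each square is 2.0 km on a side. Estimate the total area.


effective squares = 51 + 3 * 0.5 = 52.5
area = 52.5 * 4.0 = 210.0 km^2

210.0 km^2


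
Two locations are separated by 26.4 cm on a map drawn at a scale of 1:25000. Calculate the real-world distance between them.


ground = 26.4 cm * 25000 / 100 = 6600.0 m = 6.6 km

6.6 km


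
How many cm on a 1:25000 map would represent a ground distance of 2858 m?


map_cm = 2858 * 100 / 25000 = 11.432 cm ≈ 11.43 cm

11.43 cm


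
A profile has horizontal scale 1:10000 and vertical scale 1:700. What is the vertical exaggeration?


VE = horizontal_scale / vertical_scale = 10000 / 700 ≈ 14.3

14.3x


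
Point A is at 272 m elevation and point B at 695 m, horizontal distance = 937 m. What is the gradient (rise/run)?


gradient = (695 - 272) / 937 = 423 / 937 = 0.4514

0.4514


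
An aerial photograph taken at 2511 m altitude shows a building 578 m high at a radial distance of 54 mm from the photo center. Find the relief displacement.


d = h * r / H = 578 * 54 / 2511 = 12.43 mm

12.43 mm


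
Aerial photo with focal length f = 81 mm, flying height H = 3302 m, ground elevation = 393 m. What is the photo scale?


scale = f / (H - h) = 81 mm / 2909 m = 81 / 2909000 = 1:35914

1:35914


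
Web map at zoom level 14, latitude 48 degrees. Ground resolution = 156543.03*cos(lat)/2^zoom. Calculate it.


res = 156543.03 * cos(48) / 2^14 = 156543.03 * 0.66913061 / 16384 = 6.39 m/pixel

6.39 m/pixel


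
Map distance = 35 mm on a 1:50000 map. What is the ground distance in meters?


ground = 35 mm * 50000 / 1000 = 1750.0 m

1750.0 m


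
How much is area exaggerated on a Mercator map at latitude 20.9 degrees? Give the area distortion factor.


area_distortion = 1/cos^2(20.9) = 1.146

1.146


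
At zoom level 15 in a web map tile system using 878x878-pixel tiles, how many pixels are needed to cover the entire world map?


tiles per axis = 2^15 = 32768
total tiles = 32768^2 = 1073741824
pixels per axis = 32768 * 878 = 28770304
total pixels = 28770304^2 = 827730392252416

827730392252416 pixels


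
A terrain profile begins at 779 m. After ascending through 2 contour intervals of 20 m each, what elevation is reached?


elevation = 779 + 2 * 20 = 819 m

819 m


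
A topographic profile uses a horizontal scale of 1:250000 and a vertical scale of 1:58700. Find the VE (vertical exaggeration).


VE = horizontal_scale / vertical_scale = 250000 / 58700 ≈ 4.3

4.3x


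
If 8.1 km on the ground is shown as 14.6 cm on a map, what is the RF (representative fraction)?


ground = 8.1 km = 810000 cm; RF denominator = ground / map = 810000 / 14.6 ≈ 55479; RF = 1:55479

1:55479


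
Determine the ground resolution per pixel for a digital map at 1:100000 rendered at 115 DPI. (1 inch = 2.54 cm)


pixel_cm = 2.54 / 115 ≈ 0.022087 cm
ground = pixel_cm * 100000 / 100 = 2.54 * 100000 / (115 * 100) = 254000 / 11500 ≈ 22.09 m

22.09 m


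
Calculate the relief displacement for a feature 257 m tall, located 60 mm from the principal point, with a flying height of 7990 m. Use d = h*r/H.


d = h * r / H = 257 * 60 / 7990 = 1.93 mm

1.93 mm


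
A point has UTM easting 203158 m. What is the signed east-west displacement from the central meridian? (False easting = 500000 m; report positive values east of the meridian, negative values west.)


displacement = 203158 - 500000 = -296842 m

-296842 m


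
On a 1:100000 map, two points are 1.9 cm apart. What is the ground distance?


ground = 1.9 cm * 100000 / 100 = 1900.0 m = 1.9 km

1.9 km


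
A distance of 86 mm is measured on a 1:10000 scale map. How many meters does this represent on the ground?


ground = 86 mm * 10000 / 1000 = 860.0 m

860.0 m


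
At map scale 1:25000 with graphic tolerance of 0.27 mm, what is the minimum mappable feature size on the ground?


ground = 0.27 mm * 25000 / 1000 = 6.75 m

6.75 m


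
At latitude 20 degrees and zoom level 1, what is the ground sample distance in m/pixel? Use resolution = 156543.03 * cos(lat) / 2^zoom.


res = 156543.03 * cos(20) / 2^1 = 156543.03 * 0.93969262 / 2 = 73551.17 m/pixel

73551.17 m/pixel


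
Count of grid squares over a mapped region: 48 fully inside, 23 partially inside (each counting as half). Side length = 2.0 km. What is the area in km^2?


effective squares = 48 + 23 * 0.5 = 59.5
area = 59.5 * 4.0 = 238.0 km^2

238.0 km^2


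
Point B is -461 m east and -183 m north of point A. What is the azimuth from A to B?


az = atan2(-461, -183) = -111.7 deg
adjusted to 0-360: 248.3 degrees

248.3 degrees


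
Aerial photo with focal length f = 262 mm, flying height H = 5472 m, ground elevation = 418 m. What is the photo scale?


scale = f / (H - h) = 262 mm / 5054 m = 262 / 5054000 = 1:19290

1:19290


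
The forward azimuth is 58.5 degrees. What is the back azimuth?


back azimuth = (58.5 + 180) mod 360 = 238.5 degrees

238.5 degrees


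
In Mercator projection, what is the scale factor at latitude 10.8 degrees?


SF = 1 / cos(10.8) = 1 / 0.982287 = 1.018

1.018


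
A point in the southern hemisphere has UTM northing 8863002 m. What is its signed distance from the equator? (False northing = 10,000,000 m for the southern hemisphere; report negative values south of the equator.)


For southern: actual = 8863002 - 10000000 = -1136998 m

-1136998 m


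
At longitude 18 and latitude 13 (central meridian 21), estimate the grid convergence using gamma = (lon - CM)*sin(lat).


gamma = (18 - 21) * sin(13) = -3 * 0.224951 = -0.675 degrees

-0.675 degrees


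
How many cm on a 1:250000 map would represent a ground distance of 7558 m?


map_cm = 7558 * 100 / 250000 = 3.0232 cm ≈ 3.02 cm

3.02 cm


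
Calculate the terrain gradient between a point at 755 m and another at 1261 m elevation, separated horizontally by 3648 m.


gradient = (1261 - 755) / 3648 = 506 / 3648 = 0.1387

0.1387


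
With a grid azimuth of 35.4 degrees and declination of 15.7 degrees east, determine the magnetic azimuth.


magnetic azimuth = grid azimuth - declination (east +ve)
mag_az = 35.4 - 15.7 = 19.7 degrees

19.7 degrees


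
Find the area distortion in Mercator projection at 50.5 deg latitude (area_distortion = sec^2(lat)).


area_distortion = 1/cos^2(50.5) = 2.472

2.472


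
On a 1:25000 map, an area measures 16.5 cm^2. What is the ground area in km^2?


ground_area = 16.5 * (25000/100)^2 = 1031250.0 m^2 = 1.03125 km^2 ≈ 1.031 km^2

1.031 km^2


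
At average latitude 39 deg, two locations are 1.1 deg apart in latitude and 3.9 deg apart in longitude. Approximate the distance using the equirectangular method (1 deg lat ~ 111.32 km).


dlat_km = 1.1 * 111.32 = 122.452
dlon_km = 3.9 * 111.32 * cos(39) ≈ 337.396
dist = sqrt(122.452^2 + 337.396^2) ≈ 358.9 km

358.9 km


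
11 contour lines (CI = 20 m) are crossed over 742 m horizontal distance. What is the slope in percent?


elevation change = 11 * 20 = 220 m
slope = 220 / 742 * 100 = 29.6%

29.6%


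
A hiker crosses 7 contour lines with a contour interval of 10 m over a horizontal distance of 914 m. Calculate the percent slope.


elevation change = 7 * 10 = 70 m
slope = 70 / 914 * 100 = 7.7%

7.7%


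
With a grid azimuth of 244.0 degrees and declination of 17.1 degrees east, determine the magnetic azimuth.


magnetic azimuth = grid azimuth - declination (east +ve)
mag_az = 244.0 - 17.1 = 226.9 degrees

226.9 degrees


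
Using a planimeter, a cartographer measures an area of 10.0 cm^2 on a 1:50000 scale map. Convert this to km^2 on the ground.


ground_area = 10.0 * (50000/100)^2 = 2500000.0 m^2 = 2.5 km^2

2.5 km^2


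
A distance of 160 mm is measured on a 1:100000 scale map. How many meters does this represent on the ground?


ground = 160 mm * 100000 / 1000 = 16000.0 m

16000.0 m


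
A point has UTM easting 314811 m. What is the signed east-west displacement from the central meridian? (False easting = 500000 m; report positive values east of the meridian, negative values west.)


displacement = 314811 - 500000 = -185189 m

-185189 m


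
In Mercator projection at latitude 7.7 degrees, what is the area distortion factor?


area_distortion = 1/cos^2(7.7) = 1.018

1.018


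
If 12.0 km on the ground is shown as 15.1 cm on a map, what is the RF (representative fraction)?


ground = 12.0 km = 1200000 cm; RF denominator = ground / map = 1200000 / 15.1 ≈ 79470; RF = 1:79470

1:79470


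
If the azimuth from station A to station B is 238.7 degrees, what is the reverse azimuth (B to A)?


back azimuth = (238.7 + 180) mod 360 = 58.7 degrees

58.7 degrees


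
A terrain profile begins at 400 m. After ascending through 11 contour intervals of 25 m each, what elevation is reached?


elevation = 400 + 11 * 25 = 675 m

675 m


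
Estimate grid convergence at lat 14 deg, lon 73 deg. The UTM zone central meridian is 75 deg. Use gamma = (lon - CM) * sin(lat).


gamma = (73 - 75) * sin(14) = -2 * 0.241922 = -0.484 degrees

-0.484 degrees


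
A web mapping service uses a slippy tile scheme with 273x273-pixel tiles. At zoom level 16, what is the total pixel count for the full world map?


tiles per axis = 2^16 = 65536
total tiles = 65536^2 = 4294967296
pixels per axis = 65536 * 273 = 17891328
total pixels = 17891328^2 = 320099617603584

320099617603584 pixels


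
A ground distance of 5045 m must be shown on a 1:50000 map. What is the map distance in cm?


map_cm = 5045 * 100 / 50000 = 10.09 cm

10.09 cm


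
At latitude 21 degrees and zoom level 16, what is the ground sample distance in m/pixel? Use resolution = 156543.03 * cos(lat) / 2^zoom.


res = 156543.03 * cos(21) / 2^16 = 156543.03 * 0.93358043 / 65536 = 2.23 m/pixel

2.23 m/pixel


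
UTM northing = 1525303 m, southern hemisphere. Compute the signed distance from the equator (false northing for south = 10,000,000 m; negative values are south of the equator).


For southern: actual = 1525303 - 10000000 = -8474697 m

-8474697 m


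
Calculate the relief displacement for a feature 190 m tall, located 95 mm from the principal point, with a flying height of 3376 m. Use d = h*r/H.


d = h * r / H = 190 * 95 / 3376 = 5.35 mm

5.35 mm


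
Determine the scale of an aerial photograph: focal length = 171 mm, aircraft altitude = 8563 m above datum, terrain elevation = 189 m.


scale = f / (H - h) = 171 mm / 8374 m = 171 / 8374000 = 1:48971

1:48971


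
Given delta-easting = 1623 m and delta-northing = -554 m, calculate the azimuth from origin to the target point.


az = atan2(1623, -554) = 108.8 deg
adjusted to 0-360: 108.8 degrees

108.8 degrees


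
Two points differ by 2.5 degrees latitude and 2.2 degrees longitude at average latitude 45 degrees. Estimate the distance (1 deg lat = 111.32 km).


dlat_km = 2.5 * 111.32 = 278.3
dlon_km = 2.2 * 111.32 * cos(45) ≈ 173.173
dist = sqrt(278.3^2 + 173.173^2) ≈ 327.8 km

327.8 km


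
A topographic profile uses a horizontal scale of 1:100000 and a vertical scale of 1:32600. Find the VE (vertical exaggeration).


VE = horizontal_scale / vertical_scale = 100000 / 32600 ≈ 3.1

3.1x


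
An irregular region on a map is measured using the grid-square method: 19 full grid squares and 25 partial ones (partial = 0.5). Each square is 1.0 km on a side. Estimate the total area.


effective squares = 19 + 25 * 0.5 = 31.5
area = 31.5 * 1.0 = 31.5 km^2

31.5 km^2


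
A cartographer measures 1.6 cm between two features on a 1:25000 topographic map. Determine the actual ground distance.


ground = 1.6 cm * 25000 / 100 = 400.0 m

400.0 m
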